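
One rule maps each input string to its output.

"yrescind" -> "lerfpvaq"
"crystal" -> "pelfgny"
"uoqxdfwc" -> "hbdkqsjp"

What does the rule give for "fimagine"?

Looking at the pairs, the operation is to shift every letter 13 places forward in the alphabet (wrapping around) — i.e. ROT13.
"fimagine" → "svzntvar".

svzntvar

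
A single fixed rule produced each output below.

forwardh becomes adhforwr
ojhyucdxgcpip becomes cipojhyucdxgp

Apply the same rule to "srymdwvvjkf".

The rule is to move the last 3 characters to the front (rotate right by 3), then swap the first and last characters.
On "srymdwvvjkf": the first step gives "jkfsrymdwvv", and the second then gives "vkfsrymdwvj".

vkfsrymdwvj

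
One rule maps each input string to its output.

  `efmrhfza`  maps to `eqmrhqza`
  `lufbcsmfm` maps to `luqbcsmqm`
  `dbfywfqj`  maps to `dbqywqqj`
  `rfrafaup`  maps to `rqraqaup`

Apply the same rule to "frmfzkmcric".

qrmqzkmcric

The pattern: replace every "f" with "q".
For "frmfzkmcric" the result is "qrmqzkmcric".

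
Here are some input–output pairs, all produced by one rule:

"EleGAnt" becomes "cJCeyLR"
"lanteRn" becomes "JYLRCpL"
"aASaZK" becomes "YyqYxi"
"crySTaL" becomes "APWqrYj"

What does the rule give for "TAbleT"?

Looking at the pairs, the operation is to shift every letter 2 places backward in the alphabet (wrapping around), then flip the case of every letter.
"TAbleT" → "ryZJCr".

ryZJCr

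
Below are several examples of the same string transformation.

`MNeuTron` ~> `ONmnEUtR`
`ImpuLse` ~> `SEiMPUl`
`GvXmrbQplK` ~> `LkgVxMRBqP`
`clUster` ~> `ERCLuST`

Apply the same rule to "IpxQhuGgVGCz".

cZiPXqHUgGvg

The pattern: move the last 2 characters to the front (rotate right by 2), then flip the case of every letter.
On "IpxQhuGgVGCz": the first step gives "CzIpxQhuGgVG", and the second then gives "cZiPXqHUgGvg".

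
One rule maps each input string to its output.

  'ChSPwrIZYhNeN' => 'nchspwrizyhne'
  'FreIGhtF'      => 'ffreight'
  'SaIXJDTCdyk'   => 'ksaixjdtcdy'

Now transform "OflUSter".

rofluste

Looking at the pairs, the operation is to move the last character to the front, then convert every letter to lowercase.
Starting from "OflUSter": after the first operation, "rOflUSte"; after the second, "rofluste".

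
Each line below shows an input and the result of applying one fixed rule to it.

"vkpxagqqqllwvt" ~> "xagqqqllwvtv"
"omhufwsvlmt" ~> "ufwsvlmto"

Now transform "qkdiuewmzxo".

iuewmzxoq

In each case the input is transformed by: move the first character to the end, then delete the first 2 characters.
For "qkdiuewmzxo", step one produces "kdiuewmzxoq"; step two turns that into "iuewmzxoq".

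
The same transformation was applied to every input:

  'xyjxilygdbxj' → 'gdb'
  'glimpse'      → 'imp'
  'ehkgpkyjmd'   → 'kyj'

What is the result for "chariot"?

The rule is to delete the last 2 characters, then keep only the last 3 characters.
For "chariot", step one produces "chari"; step two turns that into "ari".

ari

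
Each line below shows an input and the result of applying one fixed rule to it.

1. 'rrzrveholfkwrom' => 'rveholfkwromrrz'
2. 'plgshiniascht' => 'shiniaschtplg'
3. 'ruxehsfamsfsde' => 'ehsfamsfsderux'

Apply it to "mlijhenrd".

In each case the input is transformed by: move the first 3 characters to the end (rotate left by 3).
For "mlijhenrd" the result is "jhenrdmli".

jhenrdmli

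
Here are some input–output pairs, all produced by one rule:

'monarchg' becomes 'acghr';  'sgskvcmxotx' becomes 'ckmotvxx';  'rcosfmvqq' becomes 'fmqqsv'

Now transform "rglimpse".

The pattern: delete the first 3 characters, then sort the characters into alphabetical order.
Starting from "rglimpse": after the first operation, "impse"; after the second, "eimps".
(Check on "rcosfmvqq": → "sfmvqq" → "fmqqsv" ✓)

eimps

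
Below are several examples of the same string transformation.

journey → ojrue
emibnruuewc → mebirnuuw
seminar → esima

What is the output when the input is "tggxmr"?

gtxg

In each case the input is transformed by: swap each adjacent pair of characters (1↔2, 3↔4, ...), then delete the last 2 characters.
"tggxmr" → "gtxg".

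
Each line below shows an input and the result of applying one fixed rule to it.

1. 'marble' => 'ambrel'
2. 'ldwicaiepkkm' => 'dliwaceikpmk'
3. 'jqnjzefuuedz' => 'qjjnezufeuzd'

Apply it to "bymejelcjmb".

ybemejclmjb

Looking at the pairs, the operation is to swap each adjacent pair of characters (1↔2, 3↔4, ...).
So "bymejelcjmb" becomes "ybemejclmjb".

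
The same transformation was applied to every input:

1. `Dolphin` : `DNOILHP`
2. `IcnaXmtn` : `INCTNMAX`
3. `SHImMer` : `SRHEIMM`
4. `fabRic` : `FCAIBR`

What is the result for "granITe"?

Rule — take characters alternately from the front and the back (1st, last, 2nd, 2nd-last, ...), then convert every letter to uppercase.
For "granITe", step one produces "gerTaIn"; step two turns that into "GERTAIN".

GERTAIN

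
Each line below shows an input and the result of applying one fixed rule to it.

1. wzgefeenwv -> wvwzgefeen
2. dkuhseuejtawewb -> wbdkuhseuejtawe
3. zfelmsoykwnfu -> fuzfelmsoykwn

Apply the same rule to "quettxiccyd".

ydquettxicc

The pattern: move the last 2 characters to the front (rotate right by 2).
"quettxiccyd" → "ydquettxicc".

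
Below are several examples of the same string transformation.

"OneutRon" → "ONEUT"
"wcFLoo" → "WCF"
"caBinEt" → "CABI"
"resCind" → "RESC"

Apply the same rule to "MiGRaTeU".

Each output is the input with this applied: delete the last 3 characters, then convert every letter to uppercase.
Applying both steps to "MiGRaTeU": "MiGRa", then "MIGRA".

MIGRA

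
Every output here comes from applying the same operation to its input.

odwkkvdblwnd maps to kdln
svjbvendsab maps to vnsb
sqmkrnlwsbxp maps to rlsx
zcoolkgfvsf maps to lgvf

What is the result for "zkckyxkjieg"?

The transformation: keep every other character starting from the first (positions 1st, 3rd, 5th, ...), then keep only the last 4 characters.
On "zkckyxkjieg": the first step gives "zcykig", and the second then gives "ykig".

ykig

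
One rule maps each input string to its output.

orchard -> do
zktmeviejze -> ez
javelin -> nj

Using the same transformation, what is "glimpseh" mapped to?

The transformation: move the first character to the end, then keep only the last 2 characters.
For "glimpseh", step one produces "limpsehg"; step two turns that into "hg".
(Check on "orchard": → "rchardo" → "do" ✓)

hg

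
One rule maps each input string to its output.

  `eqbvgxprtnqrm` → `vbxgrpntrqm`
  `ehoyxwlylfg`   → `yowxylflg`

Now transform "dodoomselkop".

odmoesklpo

What's happening: delete the first 2 characters, then swap each adjacent pair of characters (1↔2, 3↔4, ...).
On "dodoomselkop": the first step gives "doomselkop", and the second then gives "odmoesklpo".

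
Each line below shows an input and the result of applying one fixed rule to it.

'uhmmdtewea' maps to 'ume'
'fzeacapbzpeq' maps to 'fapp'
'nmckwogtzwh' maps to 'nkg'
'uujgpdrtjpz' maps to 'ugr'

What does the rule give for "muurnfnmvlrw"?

The pattern: delete the last 2 characters, then keep one character in every 3, starting at position 1 (positions 1st, 4th, 7th, ...).
Doing the same to "muurnfnmvlrw": "mrnl".

mrnl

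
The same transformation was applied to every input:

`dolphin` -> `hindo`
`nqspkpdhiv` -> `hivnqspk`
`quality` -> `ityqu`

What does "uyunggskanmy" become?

Each output is the input with this applied: move the last 3 characters to the front (rotate right by 3), then delete the last 2 characters.
Working it through for "uyunggskanmy": intermediate "nmyuyunggska", final "nmyuyunggs".

nmyuyunggs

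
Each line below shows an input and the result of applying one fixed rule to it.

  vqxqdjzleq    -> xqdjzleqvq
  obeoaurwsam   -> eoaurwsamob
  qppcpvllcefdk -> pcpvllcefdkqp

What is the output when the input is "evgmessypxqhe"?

In each case the input is transformed by: move the first 2 characters to the end (rotate left by 2).
So "evgmessypxqhe" becomes "gmessypxqheev".

gmessypxqheev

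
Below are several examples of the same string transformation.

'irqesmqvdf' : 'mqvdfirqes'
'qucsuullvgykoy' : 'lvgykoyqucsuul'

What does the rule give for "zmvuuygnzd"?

The rule is to swap the front and back halves of the string.
On "zmvuuygnzd" that produces "ygnzdzmvuu".

ygnzdzmvuu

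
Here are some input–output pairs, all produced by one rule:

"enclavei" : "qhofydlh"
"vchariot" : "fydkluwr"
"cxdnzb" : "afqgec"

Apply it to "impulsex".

Rule — swap each adjacent pair of characters (1↔2, 3↔4, ...), then shift every letter 3 places forward in the alphabet (wrapping around).
For "impulsex", step one produces "miupslxe"; step two turns that into "plxsvoah".

plxsvoah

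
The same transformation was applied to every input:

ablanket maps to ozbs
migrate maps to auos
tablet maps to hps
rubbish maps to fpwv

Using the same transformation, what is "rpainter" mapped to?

fobs

Looking at the pairs, the operation is to keep every other character starting from the first (positions 1st, 3rd, 5th, ...), then shift every letter 12 places backward in the alphabet (wrapping around).
Applying both steps to "rpainter": "rane", then "fobs".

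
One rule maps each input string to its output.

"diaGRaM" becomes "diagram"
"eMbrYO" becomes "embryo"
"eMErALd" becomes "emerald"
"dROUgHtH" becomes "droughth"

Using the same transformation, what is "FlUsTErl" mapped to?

Looking at the pairs, the operation is to convert every letter to lowercase.
Doing the same to "FlUsTErl": "flusterl".

flusterl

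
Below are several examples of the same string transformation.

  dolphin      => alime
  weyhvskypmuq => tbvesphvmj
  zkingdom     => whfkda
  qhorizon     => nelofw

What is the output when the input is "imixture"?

The transformation: delete the last 2 characters, then shift every letter 3 places backward in the alphabet (wrapping around).
On "imixture": the first step gives "imixtu", and the second then gives "fjfuqr".

fjfuqr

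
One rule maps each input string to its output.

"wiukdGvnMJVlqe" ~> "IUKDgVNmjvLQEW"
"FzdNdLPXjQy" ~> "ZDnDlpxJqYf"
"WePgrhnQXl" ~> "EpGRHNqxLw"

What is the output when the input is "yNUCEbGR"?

The pattern: move the first character to the end, then flip the case of every letter.
For "yNUCEbGR", step one produces "NUCEbGRy"; step two turns that into "nuceBgrY".

nuceBgrY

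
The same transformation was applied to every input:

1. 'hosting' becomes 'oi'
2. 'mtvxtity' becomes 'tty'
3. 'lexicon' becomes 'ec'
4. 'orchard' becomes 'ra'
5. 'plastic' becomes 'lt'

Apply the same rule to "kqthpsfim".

qpi

The transformation: keep one character in every 3, starting at position 2 (positions 2nd, 5th, 8th, ...).
"kqthpsfim" → "qpi".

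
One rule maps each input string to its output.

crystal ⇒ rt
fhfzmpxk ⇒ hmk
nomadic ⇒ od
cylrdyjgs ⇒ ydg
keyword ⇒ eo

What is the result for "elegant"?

Rule — keep one character in every 3, starting at position 2 (positions 2nd, 5th, 8th, ...).
Applying that to "elegant" gives "la".

la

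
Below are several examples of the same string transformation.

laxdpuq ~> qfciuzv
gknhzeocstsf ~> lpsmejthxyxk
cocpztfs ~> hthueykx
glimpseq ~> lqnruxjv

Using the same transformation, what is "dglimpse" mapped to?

Rule — shift every letter 5 places forward in the alphabet (wrapping around).
For "dglimpse" the result is "ilqnruxj".

ilqnruxj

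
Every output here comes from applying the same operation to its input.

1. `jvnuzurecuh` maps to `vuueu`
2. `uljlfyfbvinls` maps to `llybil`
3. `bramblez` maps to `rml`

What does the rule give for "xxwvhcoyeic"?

What's happening: delete the last character, then keep every other character starting from the second (positions 2nd, 4th, 6th, ...).
On "xxwvhcoyeic" that produces "xvcyi".

xvcyi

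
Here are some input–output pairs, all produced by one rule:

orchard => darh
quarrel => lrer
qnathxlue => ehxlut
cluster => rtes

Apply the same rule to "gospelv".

Each output is the input with this applied: delete the first 3 characters, then swap the first and last characters.
On "gospelv": the first step gives "pelv", and the second then gives "velp".

velp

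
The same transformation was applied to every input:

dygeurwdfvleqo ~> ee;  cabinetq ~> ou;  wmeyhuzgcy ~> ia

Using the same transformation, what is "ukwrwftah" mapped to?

ui

Rule — shift every letter 1 place forward in the alphabet (wrapping around), then keep only the vowels.
"ukwrwftah" → "vlxsxgubi" → "ui".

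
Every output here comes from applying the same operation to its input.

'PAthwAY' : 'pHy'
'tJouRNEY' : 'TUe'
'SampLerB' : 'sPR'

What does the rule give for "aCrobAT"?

Rule — keep one character in every 3, starting at position 1 (positions 1st, 4th, 7th, ...), then flip the case of every letter.
For "aCrobAT", step one produces "aoT"; step two turns that into "AOt".

AOt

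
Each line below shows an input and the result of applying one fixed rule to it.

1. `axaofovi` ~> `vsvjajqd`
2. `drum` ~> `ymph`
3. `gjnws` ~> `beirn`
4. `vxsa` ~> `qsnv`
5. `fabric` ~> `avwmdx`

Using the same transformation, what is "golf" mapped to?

bjga

Each output is the input with this applied: shift every letter 5 places backward in the alphabet (wrapping around).
For "golf" the result is "bjga".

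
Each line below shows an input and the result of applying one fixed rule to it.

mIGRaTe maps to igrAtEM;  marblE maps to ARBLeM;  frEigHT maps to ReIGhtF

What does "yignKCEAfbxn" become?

Each output is the input with this applied: move the first character to the end, then flip the case of every letter.
Applying both steps to "yignKCEAfbxn": "ignKCEAfbxny", then "IGNkceaFBXNY".

IGNkceaFBXNY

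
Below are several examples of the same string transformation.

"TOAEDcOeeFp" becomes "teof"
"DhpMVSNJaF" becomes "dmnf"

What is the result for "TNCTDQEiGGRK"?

In each case the input is transformed by: keep one character in every 3, starting at position 1 (positions 1st, 4th, 7th, ...), then convert every letter to lowercase.
Working it through for "TNCTDQEiGGRK": intermediate "TTEG", final "tteg".

tteg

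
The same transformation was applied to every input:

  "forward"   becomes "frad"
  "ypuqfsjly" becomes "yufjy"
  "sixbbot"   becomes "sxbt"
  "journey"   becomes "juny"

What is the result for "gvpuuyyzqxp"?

gpuyqp

The rule is to keep every other character starting from the first (positions 1st, 3rd, 5th, ...).
Applying that to "gvpuuyyzqxp" gives "gpuyqp".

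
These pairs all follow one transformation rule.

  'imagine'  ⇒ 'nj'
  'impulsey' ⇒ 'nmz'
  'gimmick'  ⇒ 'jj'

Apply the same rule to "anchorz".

Looking at the pairs, the operation is to keep one character in every 3, starting at position 2 (positions 2nd, 5th, 8th, ...), then shift every letter 1 place forward in the alphabet (wrapping around).
For "anchorz", step one produces "no"; step two turns that into "op".

op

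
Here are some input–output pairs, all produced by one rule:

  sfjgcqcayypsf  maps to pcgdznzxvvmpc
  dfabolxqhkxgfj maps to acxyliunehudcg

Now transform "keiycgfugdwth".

The transformation: shift every letter 3 places backward in the alphabet (wrapping around).
Doing the same to "keiycgfugdwth": "hbfvzdcrdatqe".

hbfvzdcrdatqe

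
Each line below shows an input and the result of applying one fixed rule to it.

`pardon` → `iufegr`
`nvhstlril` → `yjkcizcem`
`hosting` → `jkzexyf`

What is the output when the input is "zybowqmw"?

In each case the input is transformed by: move the first 2 characters to the end (rotate left by 2), then shift every letter 9 places backward in the alphabet (wrapping around).
Applying both steps to "zybowqmw": "bowqmwzy", then "sfnhdnqp".

sfnhdnqp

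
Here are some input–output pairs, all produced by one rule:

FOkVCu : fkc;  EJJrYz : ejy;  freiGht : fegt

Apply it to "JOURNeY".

juny

The rule is to keep every other character starting from the first (positions 1st, 3rd, 5th, ...), then convert every letter to lowercase.
"JOURNeY" → "JUNY" → "juny".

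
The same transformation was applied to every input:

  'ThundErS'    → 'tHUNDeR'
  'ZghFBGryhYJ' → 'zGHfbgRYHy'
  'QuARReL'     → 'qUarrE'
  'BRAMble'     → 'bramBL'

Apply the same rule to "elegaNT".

What's happening: delete the last character, then flip the case of every letter.
Applying both steps to "elegaNT": "elegaN", then "ELEGAn".

ELEGAn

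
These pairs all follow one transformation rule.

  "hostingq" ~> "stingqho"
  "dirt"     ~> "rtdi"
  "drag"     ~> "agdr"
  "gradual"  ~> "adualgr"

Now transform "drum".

What's happening: move the first 2 characters to the end (rotate left by 2).
On "drum" that produces "umdr".

umdr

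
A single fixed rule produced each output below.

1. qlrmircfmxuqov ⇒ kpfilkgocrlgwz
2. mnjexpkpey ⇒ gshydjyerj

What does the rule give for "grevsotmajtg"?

In each case the input is transformed by: take characters alternately from the front and the back (1st, last, 2nd, 2nd-last, ...), then shift every letter 6 places backward in the alphabet (wrapping around).
Starting from "grevsotmajtg": after the first operation, "ggrtejvasmot"; after the second, "aalnydpumgin".

aalnydpumgin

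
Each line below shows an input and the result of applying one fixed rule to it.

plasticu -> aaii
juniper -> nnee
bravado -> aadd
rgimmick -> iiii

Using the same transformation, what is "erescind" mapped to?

eeii

What's happening: keep one character in every 3, starting at position 3 (positions 3rd, 6th, 9th, ...), then double every character.
For "erescind", step one produces "ei"; step two turns that into "eeii".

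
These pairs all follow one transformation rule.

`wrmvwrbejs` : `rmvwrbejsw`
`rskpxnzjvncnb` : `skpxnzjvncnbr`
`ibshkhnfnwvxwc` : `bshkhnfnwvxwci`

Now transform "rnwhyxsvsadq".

nwhyxsvsadqr

In each case the input is transformed by: move the first character to the end.
Doing the same to "rnwhyxsvsadq": "nwhyxsvsadqr".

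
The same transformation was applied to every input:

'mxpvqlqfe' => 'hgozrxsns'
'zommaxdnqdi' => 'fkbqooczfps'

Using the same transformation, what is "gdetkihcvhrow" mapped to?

qyifgvmkjexjt

Looking at the pairs, the operation is to shift every letter 2 places forward in the alphabet (wrapping around), then move the last 2 characters to the front (rotate right by 2).
Starting from "gdetkihcvhrow": after the first operation, "ifgvmkjexjtqy"; after the second, "qyifgvmkjexjt".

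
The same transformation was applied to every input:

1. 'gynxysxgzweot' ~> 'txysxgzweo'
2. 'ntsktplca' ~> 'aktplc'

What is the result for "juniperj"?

What's happening: delete the first 3 characters, then move the last character to the front.
Starting from "juniperj": after the first operation, "iperj"; after the second, "jiper".

jiper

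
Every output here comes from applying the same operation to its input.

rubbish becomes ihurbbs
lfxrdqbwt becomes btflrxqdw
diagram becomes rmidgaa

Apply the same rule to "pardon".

noapdr

The rule is to swap each adjacent pair of characters (1↔2, 3↔4, ...), then move the last 2 characters to the front (rotate right by 2).
For "pardon", step one produces "apdrno"; step two turns that into "noapdr".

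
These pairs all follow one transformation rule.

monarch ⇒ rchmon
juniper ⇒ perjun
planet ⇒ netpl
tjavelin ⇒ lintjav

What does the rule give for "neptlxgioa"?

ioaneptlx

The transformation: move the last 3 characters to the front (rotate right by 3), then delete the last character.
On "neptlxgioa": the first step gives "ioaneptlxg", and the second then gives "ioaneptlx".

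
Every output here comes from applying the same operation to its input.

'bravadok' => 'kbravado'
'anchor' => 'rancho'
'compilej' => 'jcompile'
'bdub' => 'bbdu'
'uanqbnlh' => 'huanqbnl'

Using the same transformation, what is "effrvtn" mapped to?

neffrvt

Looking at the pairs, the operation is to move the last character to the front.
"effrvtn" → "neffrvt".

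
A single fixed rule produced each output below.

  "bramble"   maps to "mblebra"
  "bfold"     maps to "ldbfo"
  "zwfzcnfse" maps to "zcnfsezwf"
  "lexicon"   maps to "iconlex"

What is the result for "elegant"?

What's happening: move the first 3 characters to the end (rotate left by 3).
Doing the same to "elegant": "gantele".

gantele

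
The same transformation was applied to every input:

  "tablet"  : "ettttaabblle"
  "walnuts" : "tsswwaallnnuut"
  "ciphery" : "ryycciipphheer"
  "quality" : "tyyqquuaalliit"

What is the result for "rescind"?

nddrreesscciin

The pattern: double every character, then move the last 3 characters to the front (rotate right by 3).
On "rescind": the first step gives "rreesscciinndd", and the second then gives "nddrreesscciin".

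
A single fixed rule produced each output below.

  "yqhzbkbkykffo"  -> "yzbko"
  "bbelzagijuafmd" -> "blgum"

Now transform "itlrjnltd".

In each case the input is transformed by: keep one character in every 3, starting at position 1 (positions 1st, 4th, 7th, ...).
On "itlrjnltd" that produces "irl".

irl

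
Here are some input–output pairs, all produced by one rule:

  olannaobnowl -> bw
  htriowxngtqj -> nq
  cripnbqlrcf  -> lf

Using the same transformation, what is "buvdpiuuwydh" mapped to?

Looking at the pairs, the operation is to keep one character in every 3, starting at position 2 (positions 2nd, 5th, 8th, ...), then delete the first 2 characters.
For "buvdpiuuwydh", step one produces "upud"; step two turns that into "ud".

ud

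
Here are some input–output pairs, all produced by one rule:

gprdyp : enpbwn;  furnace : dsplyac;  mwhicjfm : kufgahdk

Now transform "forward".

Each output is the input with this applied: shift every letter 2 places backward in the alphabet (wrapping around).
So "forward" becomes "dmpuypb".

dmpuypb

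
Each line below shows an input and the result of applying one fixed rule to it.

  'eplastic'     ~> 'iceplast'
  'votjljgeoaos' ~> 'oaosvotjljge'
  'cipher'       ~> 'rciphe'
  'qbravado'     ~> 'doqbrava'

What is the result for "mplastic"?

In each case the input is transformed by: swap the front and back halves of the string, then move the first 2 characters to the end (rotate left by 2).
Applying both steps to "mplastic": "sticmpla", then "icmplast".
(Check on "cipher": → "hercip" → "rciphe" ✓)

icmplast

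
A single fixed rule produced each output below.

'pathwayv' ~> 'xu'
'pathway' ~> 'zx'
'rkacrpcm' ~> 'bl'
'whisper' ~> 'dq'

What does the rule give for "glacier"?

dq

Looking at the pairs, the operation is to shift every letter 1 place backward in the alphabet (wrapping around), then keep only the last 2 characters.
"glacier" → "fkzbhdq" → "dq".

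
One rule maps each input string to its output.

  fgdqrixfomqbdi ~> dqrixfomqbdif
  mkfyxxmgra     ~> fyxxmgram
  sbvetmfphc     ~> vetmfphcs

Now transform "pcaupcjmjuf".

aupcjmjufp

Each output is the input with this applied: move the first 2 characters to the end (rotate left by 2), then delete the last character.
On "pcaupcjmjuf": the first step gives "aupcjmjufpc", and the second then gives "aupcjmjufp".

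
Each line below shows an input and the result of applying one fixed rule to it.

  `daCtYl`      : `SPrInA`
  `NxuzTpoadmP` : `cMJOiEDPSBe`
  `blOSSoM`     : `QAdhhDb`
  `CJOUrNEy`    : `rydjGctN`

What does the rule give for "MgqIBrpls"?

bVFxqGEAH

The pattern: shift every letter 11 places backward in the alphabet (wrapping around), then flip the case of every letter.
"MgqIBrpls" → "BvfXQgeah" → "bVFxqGEAH".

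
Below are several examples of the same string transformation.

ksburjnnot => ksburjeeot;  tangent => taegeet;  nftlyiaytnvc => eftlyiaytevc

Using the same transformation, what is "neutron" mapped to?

eeutroe

The transformation: replace every "n" with "e".
On "neutron" that produces "eeutroe".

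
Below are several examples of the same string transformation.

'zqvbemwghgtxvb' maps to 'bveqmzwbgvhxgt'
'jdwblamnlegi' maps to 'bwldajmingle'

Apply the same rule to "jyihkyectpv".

hikyyjevcpt

The rule is to move the first 3 characters to the end (rotate left by 3), then take characters alternately from the front and the back (1st, last, 2nd, 2nd-last, ...).
Doing the same to "jyihkyectpv": "hikyyjevcpt".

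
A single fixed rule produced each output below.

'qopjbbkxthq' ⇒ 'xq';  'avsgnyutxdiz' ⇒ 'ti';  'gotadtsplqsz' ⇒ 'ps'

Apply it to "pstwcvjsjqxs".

sx

The pattern: keep one character in every 3, starting at position 2 (positions 2nd, 5th, 8th, ...), then keep only the last 2 characters.
Applying both steps to "pstwcvjsjqxs": "scsx", then "sx".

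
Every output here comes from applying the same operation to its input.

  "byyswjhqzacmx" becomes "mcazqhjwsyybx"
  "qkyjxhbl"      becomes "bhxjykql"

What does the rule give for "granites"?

Looking at the pairs, the operation is to reverse the string, then move the first character to the end.
So "granites" becomes "etinargs".
(Check on "byyswjhqzacmx": → "xmcazqhjwsyyb" → "mcazqhjwsyybx" ✓)

etinargs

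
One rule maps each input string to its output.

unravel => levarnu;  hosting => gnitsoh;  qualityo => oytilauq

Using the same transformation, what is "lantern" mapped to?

nretnal

Looking at the pairs, the operation is to reverse the string.
For "lantern" the result is "nretnal".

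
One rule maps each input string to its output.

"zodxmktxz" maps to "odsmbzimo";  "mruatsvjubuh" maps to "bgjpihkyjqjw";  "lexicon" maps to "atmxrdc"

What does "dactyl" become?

sprina

The transformation: shift every letter 11 places backward in the alphabet (wrapping around).
"dactyl" → "sprina".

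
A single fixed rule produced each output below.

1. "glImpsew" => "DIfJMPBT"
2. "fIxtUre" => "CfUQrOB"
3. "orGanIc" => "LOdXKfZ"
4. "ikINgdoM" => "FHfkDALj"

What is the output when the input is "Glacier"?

dIXZFBO

What's happening: flip the case of every letter, then shift every letter 3 places backward in the alphabet (wrapping around).
Starting from "Glacier": after the first operation, "gLACIER"; after the second, "dIXZFBO".
(Check on "orGanIc": → "ORgANiC" → "LOdXKfZ" ✓)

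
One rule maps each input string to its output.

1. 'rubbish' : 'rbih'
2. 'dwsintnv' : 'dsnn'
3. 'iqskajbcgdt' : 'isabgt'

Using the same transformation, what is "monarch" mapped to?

mnrh

The transformation: keep every other character starting from the first (positions 1st, 3rd, 5th, ...).
Doing the same to "monarch": "mnrh".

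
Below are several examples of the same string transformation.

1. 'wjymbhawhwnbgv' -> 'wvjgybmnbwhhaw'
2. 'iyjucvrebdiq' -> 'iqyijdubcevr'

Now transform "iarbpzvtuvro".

ioarrvbuptzv

The pattern: take characters alternately from the front and the back (1st, last, 2nd, 2nd-last, ...).
So "iarbpzvtuvro" becomes "ioarrvbuptzv".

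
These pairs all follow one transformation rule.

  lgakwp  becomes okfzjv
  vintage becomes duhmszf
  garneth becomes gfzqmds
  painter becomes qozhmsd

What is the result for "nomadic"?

The transformation: shift every letter 1 place backward in the alphabet (wrapping around), then move the last character to the front.
"nomadic" → "mnlzchb" → "bmnlzch".
(Check on "lgakwp": → "kfzjvo" → "okfzjv" ✓)

bmnlzch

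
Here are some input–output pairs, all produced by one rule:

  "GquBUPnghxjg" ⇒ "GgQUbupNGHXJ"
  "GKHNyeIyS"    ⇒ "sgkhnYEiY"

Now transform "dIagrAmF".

The pattern: move the last character to the front, then flip the case of every letter.
On "dIagrAmF": the first step gives "FdIagrAm", and the second then gives "fDiAGRaM".

fDiAGRaM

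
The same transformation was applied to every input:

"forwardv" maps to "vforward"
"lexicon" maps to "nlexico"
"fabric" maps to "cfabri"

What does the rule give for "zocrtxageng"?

gzocrtxagen

Rule — move the last character to the front.
Applying that to "zocrtxageng" gives "gzocrtxagen".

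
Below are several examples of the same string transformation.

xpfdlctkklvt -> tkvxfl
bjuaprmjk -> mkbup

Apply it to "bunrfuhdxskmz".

hxkzbnf

The rule is to keep every other character starting from the first (positions 1st, 3rd, 5th, ...), then move the first 3 characters to the end (rotate left by 3).
"bunrfuhdxskmz" → "bnfhxkz" → "hxkzbnf".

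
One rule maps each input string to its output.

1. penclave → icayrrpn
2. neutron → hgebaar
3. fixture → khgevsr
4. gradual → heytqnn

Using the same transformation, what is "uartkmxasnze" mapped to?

The pattern: sort the characters into reverse alphabetical order, then shift every letter 13 places forward in the alphabet (wrapping around) — i.e. ROT13.
Applying both steps to "uartkmxasnze": "zxutsrnmkeaa", then "mkhgfeazxrnn".

mkhgfeazxrnn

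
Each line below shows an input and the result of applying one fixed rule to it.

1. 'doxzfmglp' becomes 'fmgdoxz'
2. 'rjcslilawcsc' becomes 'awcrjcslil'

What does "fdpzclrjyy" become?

lrjfdpzc

In each case the input is transformed by: delete the last 2 characters, then move the last 3 characters to the front (rotate right by 3).
"fdpzclrjyy" → "fdpzclrj" → "lrjfdpzc".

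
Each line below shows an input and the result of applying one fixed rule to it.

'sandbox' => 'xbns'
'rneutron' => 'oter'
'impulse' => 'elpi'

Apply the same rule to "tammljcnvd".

The transformation: keep every other character starting from the first (positions 1st, 3rd, 5th, ...), then reverse the string.
"tammljcnvd" → "tmlcv" → "vclmt".

vclmt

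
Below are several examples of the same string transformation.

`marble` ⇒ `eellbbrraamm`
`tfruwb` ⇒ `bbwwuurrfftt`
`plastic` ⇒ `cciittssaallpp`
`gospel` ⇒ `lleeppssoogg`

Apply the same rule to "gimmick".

kkcciimmmmiigg

Looking at the pairs, the operation is to reverse the string, then double every character.
Applying both steps to "gimmick": "kcimmig", then "kkcciimmmmiigg".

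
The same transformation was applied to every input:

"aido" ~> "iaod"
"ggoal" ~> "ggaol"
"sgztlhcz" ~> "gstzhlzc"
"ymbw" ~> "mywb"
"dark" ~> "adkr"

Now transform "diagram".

idgaarm

Looking at the pairs, the operation is to swap each adjacent pair of characters (1↔2, 3↔4, ...).
For "diagram" the result is "idgaarm".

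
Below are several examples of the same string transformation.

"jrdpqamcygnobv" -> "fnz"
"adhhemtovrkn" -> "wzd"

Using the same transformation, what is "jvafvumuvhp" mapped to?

frw

The pattern: shift every letter 4 places backward in the alphabet (wrapping around), then keep only the first 3 characters.
For "jvafvumuvhp", step one produces "frwbrqiqrdl"; step two turns that into "frw".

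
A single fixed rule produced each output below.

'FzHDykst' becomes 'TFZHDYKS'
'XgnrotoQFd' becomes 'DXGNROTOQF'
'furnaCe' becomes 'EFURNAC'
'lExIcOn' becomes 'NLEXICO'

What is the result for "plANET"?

TPLANE

The transformation: move the last character to the front, then convert every letter to uppercase.
Starting from "plANET": after the first operation, "TplANE"; after the second, "TPLANE".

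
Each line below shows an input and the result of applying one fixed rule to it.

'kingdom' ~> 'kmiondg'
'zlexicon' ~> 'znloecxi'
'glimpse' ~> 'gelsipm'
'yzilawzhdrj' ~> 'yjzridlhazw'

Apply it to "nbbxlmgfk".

nkbfbgxml

Rule — take characters alternately from the front and the back (1st, last, 2nd, 2nd-last, ...).
So "nbbxlmgfk" becomes "nkbfbgxml".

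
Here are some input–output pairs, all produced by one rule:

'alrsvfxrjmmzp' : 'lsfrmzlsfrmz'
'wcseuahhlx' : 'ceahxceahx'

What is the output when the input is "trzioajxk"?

riaxriax

The pattern: keep every other character starting from the second (positions 2nd, 4th, 6th, ...), then write the whole string twice.
Starting from "trzioajxk": after the first operation, "riax"; after the second, "riaxriax".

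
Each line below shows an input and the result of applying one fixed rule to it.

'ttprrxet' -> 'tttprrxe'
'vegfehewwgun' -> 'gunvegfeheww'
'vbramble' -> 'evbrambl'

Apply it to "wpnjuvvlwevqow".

vqowwpnjuvvlwe

The pattern: move the first 3 characters to the end (rotate left by 3), then swap the front and back halves of the string.
"wpnjuvvlwevqow" → "juvvlwevqowwpn" → "vqowwpnjuvvlwe".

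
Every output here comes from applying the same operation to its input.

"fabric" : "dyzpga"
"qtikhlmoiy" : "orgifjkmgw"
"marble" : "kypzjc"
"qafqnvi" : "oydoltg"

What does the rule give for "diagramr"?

The pattern: shift every letter 2 places backward in the alphabet (wrapping around).
Doing the same to "diagramr": "bgyepykp".

bgyepykp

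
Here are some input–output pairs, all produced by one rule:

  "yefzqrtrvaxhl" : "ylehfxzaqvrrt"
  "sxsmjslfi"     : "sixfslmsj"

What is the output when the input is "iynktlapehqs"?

What's happening: take characters alternately from the front and the back (1st, last, 2nd, 2nd-last, ...).
"iynktlapehqs" → "isyqnhketpla".

isyqnhketpla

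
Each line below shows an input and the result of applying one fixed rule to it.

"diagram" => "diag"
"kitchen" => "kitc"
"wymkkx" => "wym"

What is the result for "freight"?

frei

Each output is the input with this applied: delete the last 3 characters.
On "freight" that produces "frei".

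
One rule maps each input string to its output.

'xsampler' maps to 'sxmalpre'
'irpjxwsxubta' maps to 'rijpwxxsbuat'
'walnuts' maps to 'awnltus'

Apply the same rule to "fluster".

The rule is to swap each adjacent pair of characters (1↔2, 3↔4, ...).
So "fluster" becomes "lfsuetr".

lfsuetr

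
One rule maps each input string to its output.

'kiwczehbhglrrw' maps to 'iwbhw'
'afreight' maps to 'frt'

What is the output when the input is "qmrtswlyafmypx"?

mryax

The rule is to swap each adjacent pair of characters (1↔2, 3↔4, ...), then keep one character in every 3, starting at position 1 (positions 1st, 4th, 7th, ...).
Working it through for "qmrtswlyafmypx": intermediate "mqtrwsylfaymxp", final "mryax".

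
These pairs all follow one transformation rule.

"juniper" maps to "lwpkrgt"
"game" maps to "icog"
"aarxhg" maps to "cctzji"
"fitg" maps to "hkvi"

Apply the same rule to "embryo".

godtaq

The rule is to shift every letter 2 places forward in the alphabet (wrapping around).
For "embryo" the result is "godtaq".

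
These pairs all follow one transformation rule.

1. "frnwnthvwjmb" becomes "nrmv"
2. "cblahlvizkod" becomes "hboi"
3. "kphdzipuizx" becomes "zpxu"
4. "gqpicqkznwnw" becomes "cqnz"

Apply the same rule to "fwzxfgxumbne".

fwnu

Rule — keep one character in every 3, starting at position 2 (positions 2nd, 5th, 8th, ...), then swap each adjacent pair of characters (1↔2, 3↔4, ...).
"fwzxfgxumbne" → "wfun" → "fwnu".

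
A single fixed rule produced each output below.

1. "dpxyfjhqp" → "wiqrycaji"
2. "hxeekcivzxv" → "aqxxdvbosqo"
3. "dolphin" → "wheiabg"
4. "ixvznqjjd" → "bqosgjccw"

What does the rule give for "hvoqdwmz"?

In each case the input is transformed by: shift every letter 7 places backward in the alphabet (wrapping around).
Applying that to "hvoqdwmz" gives "aohjwpfs".

aohjwpfs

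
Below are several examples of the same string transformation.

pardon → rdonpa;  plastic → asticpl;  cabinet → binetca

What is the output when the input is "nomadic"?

madicno

Rule — move the first 2 characters to the end (rotate left by 2).
Applying that to "nomadic" gives "madicno".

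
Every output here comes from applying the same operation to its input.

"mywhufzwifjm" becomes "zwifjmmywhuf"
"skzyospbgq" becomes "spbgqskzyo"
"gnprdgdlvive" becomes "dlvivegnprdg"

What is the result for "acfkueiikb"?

Each output is the input with this applied: swap the front and back halves of the string.
So "acfkueiikb" becomes "eiikbacfku".

eiikbacfku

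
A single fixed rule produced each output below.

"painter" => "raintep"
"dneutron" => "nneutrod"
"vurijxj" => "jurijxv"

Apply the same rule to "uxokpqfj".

What's happening: swap the first and last characters.
So "uxokpqfj" becomes "jxokpqfu".

jxokpqfu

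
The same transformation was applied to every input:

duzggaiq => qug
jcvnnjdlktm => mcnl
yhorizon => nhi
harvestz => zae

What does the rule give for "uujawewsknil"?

iuws

Looking at the pairs, the operation is to keep one character in every 3, starting at position 2 (positions 2nd, 5th, 8th, ...), then move the last character to the front.
"uujawewsknil" → "uwsi" → "iuws".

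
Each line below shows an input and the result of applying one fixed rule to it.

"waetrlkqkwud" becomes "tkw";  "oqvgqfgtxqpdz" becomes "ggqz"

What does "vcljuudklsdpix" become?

What's happening: delete the first character, then keep one character in every 3, starting at position 3 (positions 3rd, 6th, 9th, ...).
Working it through for "vcljuudklsdpix": intermediate "cljuudklsdpix", final "jdsi".
(Check on "waetrlkqkwud": → "aetrlkqkwud" → "tkw" ✓)

jdsi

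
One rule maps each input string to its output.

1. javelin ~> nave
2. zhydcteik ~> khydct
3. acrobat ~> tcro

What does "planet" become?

tla

In each case the input is transformed by: swap the first and last characters, then delete the last 3 characters.
On "planet": the first step gives "tlanep", and the second then gives "tla".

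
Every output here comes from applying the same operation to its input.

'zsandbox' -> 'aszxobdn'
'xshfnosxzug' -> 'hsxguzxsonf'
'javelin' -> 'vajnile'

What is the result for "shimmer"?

ihsremm

What's happening: move the first 3 characters to the end (rotate left by 3), then reverse the string.
On "shimmer" that produces "ihsremm".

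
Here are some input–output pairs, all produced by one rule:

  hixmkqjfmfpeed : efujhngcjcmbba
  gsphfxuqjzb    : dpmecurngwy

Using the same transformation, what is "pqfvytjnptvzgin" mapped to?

Rule — shift every letter 3 places backward in the alphabet (wrapping around).
Doing the same to "pqfvytjnptvzgin": "mncsvqgkmqswdfk".

mncsvqgkmqswdfk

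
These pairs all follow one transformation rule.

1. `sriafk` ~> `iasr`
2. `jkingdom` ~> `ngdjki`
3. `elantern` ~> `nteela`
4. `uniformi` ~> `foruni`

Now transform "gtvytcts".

ytcgtv

In each case the input is transformed by: delete the last 2 characters, then swap the front and back halves of the string.
On "gtvytcts": the first step gives "gtvytc", and the second then gives "ytcgtv".
(Check on "jkingdom": → "jkingd" → "ngdjki" ✓)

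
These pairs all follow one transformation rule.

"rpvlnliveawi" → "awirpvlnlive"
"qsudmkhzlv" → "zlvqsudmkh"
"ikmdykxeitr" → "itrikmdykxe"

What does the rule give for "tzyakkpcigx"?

What's happening: move the last 3 characters to the front (rotate right by 3).
"tzyakkpcigx" → "igxtzyakkpc".

igxtzyakkpc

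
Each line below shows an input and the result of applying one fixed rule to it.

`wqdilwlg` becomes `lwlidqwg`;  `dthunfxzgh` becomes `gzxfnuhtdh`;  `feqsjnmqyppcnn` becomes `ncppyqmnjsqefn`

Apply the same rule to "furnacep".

ecanrufp

Looking at the pairs, the operation is to reverse the string, then move the first character to the end.
Working it through for "furnacep": intermediate "pecanruf", final "ecanrufp".
(Check on "feqsjnmqyppcnn": → "nncppyqmnjsqef" → "ncppyqmnjsqefn" ✓)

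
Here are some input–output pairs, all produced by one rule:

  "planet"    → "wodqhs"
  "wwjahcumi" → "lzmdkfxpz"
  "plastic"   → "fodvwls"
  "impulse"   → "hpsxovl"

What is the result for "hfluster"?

Each output is the input with this applied: shift every letter 3 places forward in the alphabet (wrapping around), then swap the first and last characters.
Applying both steps to "hfluster": "kioxvwhu", then "uioxvwhk".

uioxvwhk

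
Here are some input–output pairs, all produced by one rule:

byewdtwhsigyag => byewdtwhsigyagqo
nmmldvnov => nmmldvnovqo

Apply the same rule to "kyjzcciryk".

kyjzccirykqo

The pattern: append "qo".
So "kyjzcciryk" becomes "kyjzccirykqo".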